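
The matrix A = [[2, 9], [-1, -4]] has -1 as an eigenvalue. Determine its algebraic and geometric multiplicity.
algebraic multiplicity 2, geometric multiplicity 1

The characteristic polynomial is (x + 1)^2, so the factor x + 1 appears with exponent 2: the algebraic multiplicity is 2.

rank(A + I) = 1, so the eigenspace has dimension 2 - 1 = 1: the geometric multiplicity is 1.

Since 1 < 2, A is not diagonalizable.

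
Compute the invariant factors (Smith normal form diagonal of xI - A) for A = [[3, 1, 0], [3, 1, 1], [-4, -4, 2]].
The Jordan structure of A has elementary divisors (x - 2)^3. Arranging the block sizes at each eigenvalue in decreasing order and taking row products gives the invariant factors.

Invariant factors (smallest first, each dividing the next): (x - 2)^3.

Check: the last factor (x - 2)^3 is the minimal polynomial, and the product (x - 2)^3 is the characteristic polynomial.

(x - 2)^3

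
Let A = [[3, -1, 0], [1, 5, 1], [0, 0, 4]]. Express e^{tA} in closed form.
A has Jordan form J = [[4, 1, 0], [0, 4, 1], [0, 0, 4]] with A = PJP^{-1}, so e^{tA} = P e^{tJ} P^{-1}.

For a Jordan block J_k(λ), e^{tJ_k(λ)} = e^{λt} · (I + tN + t^2 N^2/2! + ... + t^{k-1} N^{k-1}/(k-1)!) where N is the nilpotent superdiagonal part.

Assembling the blocks and conjugating back gives the entries of e^{tA} as shown above.

e^{tA} = [[(1 - t)*e^{4*t}, -t*e^{4*t}, -t^2*e^{4*t}/2], [t*e^{4*t}, (t + 1)*e^{4*t}, t*(t + 2)*e^{4*t}/2], [0, 0, e^{4*t}]]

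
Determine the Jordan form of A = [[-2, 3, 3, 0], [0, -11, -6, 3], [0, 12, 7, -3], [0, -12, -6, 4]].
The characteristic polynomial is det(xI - A) = (x - 1)^2(x + 2)^2, so the eigenvalues are -2 (algebraic multiplicity 2), 1 (algebraic multiplicity 2).

For λ = -2: rank(A + 2I) = 2. The eigenspace has dimension 4 - 2 = 2, so there are 2 Jordan blocks; the rank sequence gives block sizes [1, 1].

For λ = 1: rank(A - I) = 2. The eigenspace has dimension 4 - 2 = 2, so there are 2 Jordan blocks; the rank sequence gives block sizes [1, 1].

Assembling the blocks gives the Jordan form J above.

J = [[-2, 0, 0, 0], [0, -2, 0, 0], [0, 0, 1, 0], [0, 0, 0, 1]]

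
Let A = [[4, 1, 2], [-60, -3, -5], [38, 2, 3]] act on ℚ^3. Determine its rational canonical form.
The invariant factors of A (the non-unit diagonal entries of the Smith normal form of xI - A over ℚ[x]) are (x - 6)(x - 1)(x + 3), each dividing the next. The characteristic polynomial is their product, (x - 6)(x - 1)(x + 3).

The rational canonical form is the block-diagonal matrix of companion matrices C(f_i):
R = [[0, 0, -18], [1, 0, 15], [0, 1, 4]].

R = [[0, 0, -18], [1, 0, 15], [0, 1, 4]]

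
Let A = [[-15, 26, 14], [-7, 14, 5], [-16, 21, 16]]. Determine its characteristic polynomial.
xI - A = [[x + 15, -26, -14], [7, x - 14, -5], [16, -21, x - 16]].

Expanding det(xI - A) along the first row:
det(xI - A) = + (x + 15)·det([[x - 14, -5], [-21, x - 16]]) - (-26)·det([[7, -5], [16, x - 16]]) + (-14)·det([[7, x - 14], [16, -21]]).

Evaluating gives χ_A(x) = x^3 - 15x^2 + 75x - 125 = (x - 5)^3.

χ_A(x) = (x - 5)^3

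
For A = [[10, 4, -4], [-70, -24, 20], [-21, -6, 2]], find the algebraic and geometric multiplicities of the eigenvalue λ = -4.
algebraic multiplicity 3, geometric multiplicity 2

The characteristic polynomial is (x + 4)^3, so the factor x + 4 appears with exponent 3: the algebraic multiplicity is 3.

rank(A + 4I) = 1, so the eigenspace has dimension 3 - 1 = 2: the geometric multiplicity is 2.

Since 2 < 3, A is not diagonalizable.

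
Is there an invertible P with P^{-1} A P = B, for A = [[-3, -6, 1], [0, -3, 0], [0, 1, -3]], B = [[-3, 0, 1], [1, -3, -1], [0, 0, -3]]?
Yes.

Two matrices over a field are similar if and only if they have the same invariant factors.

Both A and B have characteristic polynomial (x + 3)^3 and minimal polynomial (x + 3)^3. Computing further, both have invariant factors (x + 3)^3. Hence A and B are similar.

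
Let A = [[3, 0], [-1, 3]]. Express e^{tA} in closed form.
A has Jordan form J = [[3, 1], [0, 3]] with A = PJP^{-1}, so e^{tA} = P e^{tJ} P^{-1}.

For a Jordan block J_k(λ), e^{tJ_k(λ)} = e^{λt} · (I + tN + t^2 N^2/2! + ... + t^{k-1} N^{k-1}/(k-1)!) where N is the nilpotent superdiagonal part.

Assembling the blocks and conjugating back gives the entries of e^{tA} as shown above.

e^{tA} = [[e^{3*t}, 0], [-t*e^{3*t}, e^{3*t}]]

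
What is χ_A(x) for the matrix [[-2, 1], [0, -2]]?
χ_A(x) = (x + 2)^2

xI - A = [[x + 2, -1], [0, x + 2]].

Expanding det(xI - A) along the first row:
det(xI - A) = + (x + 2)·det([[x + 2]]) - (-1)·det([[0]]).

Evaluating gives χ_A(x) = x^2 + 4x + 4 = (x + 2)^2.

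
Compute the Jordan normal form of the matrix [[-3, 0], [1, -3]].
J = [[-3, 1], [0, -3]]

The characteristic polynomial is det(xI - A) = (x + 3)^2, so the eigenvalues are -3 (algebraic multiplicity 2).

For λ = -3: rank(A + 3I) = 1, rank((A + 3I)^2) = 0. The eigenspace has dimension 2 - 1 = 1, so there is 1 Jordan block; the rank sequence gives block sizes [2].

Assembling the blocks gives the Jordan form J above.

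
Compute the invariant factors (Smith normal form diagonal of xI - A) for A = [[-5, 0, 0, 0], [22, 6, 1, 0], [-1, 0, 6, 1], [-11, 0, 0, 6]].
(x - 6)^3(x + 5)

The Jordan structure of A has elementary divisors (x + 5), (x - 6)^3. Arranging the block sizes at each eigenvalue in decreasing order and taking row products gives the invariant factors.

Invariant factors (smallest first, each dividing the next): (x - 6)^3(x + 5).

Check: the last factor (x - 6)^3(x + 5) is the minimal polynomial, and the product (x - 6)^3(x + 5) is the characteristic polynomial.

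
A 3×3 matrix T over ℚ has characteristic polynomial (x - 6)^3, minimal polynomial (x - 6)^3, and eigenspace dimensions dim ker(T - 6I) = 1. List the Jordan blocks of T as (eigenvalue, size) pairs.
λ = 6: algebraic multiplicity 3 (exponent in χ_T), largest block size 3 (exponent in m_T), 1 block (geometric multiplicity). This forces block sizes [3].

Jordan blocks: (6, 3)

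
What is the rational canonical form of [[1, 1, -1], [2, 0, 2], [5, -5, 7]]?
The invariant factors of A (the non-unit diagonal entries of the Smith normal form of xI - A over ℚ[x]) are x - 2, (x - 4)(x - 2), each dividing the next. The characteristic polynomial is their product, (x - 4)(x - 2)^2.

The rational canonical form is the block-diagonal matrix of companion matrices C(f_i):
R = [[2, 0, 0], [0, 0, -8], [0, 1, 6]].

R = [[2, 0, 0], [0, 0, -8], [0, 1, 6]]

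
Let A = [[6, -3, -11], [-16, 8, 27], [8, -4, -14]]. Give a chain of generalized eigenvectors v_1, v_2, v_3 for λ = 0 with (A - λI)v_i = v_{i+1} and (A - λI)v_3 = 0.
We seek v_1 ∈ ker(A^3) \ ker(A^2), then set v_{i+1} = A v_i.

One such chain is v_1 = [[9, 1, 5]]^T, v_2 = [[-4, -1, -2]]^T, v_3 = [[1, 2, 0]]^T. Check: A v_3 = [[0, 0, 0]]^T = 0.

v_1 = [[9, 1, 5]]^T, v_2 = [[-4, -1, -2]]^T, v_3 = [[1, 2, 0]]^T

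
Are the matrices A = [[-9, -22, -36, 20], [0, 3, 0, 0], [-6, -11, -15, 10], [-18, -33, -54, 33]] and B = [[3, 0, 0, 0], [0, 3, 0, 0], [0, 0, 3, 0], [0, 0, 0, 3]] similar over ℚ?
No.

Both have characteristic polynomial (x - 3)^4, but the minimal polynomial of A is (x - 3)^2 while the minimal polynomial of B is x - 3. The minimal polynomial is a similarity invariant, so A and B are not similar.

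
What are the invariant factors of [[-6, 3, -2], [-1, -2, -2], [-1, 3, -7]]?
The Jordan structure of A has elementary divisors (x + 5)^2, (x + 5). Arranging the block sizes at each eigenvalue in decreasing order and taking row products gives the invariant factors.

Invariant factors (smallest first, each dividing the next): x + 5, (x + 5)^2.

Check: the last factor (x + 5)^2 is the minimal polynomial, and the product (x + 5)^3 is the characteristic polynomial.

x + 5, (x + 5)^2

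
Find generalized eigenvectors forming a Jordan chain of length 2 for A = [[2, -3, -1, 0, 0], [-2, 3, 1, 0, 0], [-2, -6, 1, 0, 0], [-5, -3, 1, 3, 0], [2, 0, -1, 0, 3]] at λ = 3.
We seek v_1 ∈ ker((A - 3I)^2) \ ker(A - 3I), then set v_{i+1} = (A - 3I) v_i.

One such chain is v_1 = [[0, 0, 1, 0, 0]]^T, v_2 = [[-1, 1, -2, 1, -1]]^T. Check: (A - 3I) v_2 = [[0, 0, 0, 0, 0]]^T = 0.

v_1 = [[0, 0, 1, 0, 0]]^T, v_2 = [[-1, 1, -2, 1, -1]]^T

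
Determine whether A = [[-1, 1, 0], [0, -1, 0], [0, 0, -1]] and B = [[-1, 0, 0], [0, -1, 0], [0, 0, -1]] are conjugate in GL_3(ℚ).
No.

Both have characteristic polynomial (x + 1)^3, but the minimal polynomial of A is (x + 1)^2 while the minimal polynomial of B is x + 1. The minimal polynomial is a similarity invariant, so A and B are not similar.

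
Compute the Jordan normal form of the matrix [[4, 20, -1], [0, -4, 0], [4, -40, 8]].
J = [[-4, 0, 0], [0, 6, 1], [0, 0, 6]]

The characteristic polynomial is det(xI - A) = (x - 6)^2(x + 4), so the eigenvalues are -4 (algebraic multiplicity 1), 6 (algebraic multiplicity 2).

For λ = -4: algebraic multiplicity 1 gives one 1×1 block.

For λ = 6: rank(A - 6I) = 2, rank((A - 6I)^2) = 1. The eigenspace has dimension 3 - 2 = 1, so there is 1 Jordan block; the rank sequence gives block sizes [2].

Assembling the blocks gives the Jordan form J above.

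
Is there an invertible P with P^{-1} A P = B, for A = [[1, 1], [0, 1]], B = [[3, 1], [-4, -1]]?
Yes.

Two matrices over a field are similar if and only if they have the same invariant factors.

Both A and B have characteristic polynomial (x - 1)^2 and minimal polynomial (x - 1)^2. Computing further, both have invariant factors (x - 1)^2. Hence A and B are similar.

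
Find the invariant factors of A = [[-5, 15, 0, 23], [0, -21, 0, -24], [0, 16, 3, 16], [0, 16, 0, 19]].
x - 3, (x - 3)(x + 5)^2

The Jordan structure of A has elementary divisors (x + 5)^2, (x - 3), (x - 3). Arranging the block sizes at each eigenvalue in decreasing order and taking row products gives the invariant factors.

Invariant factors (smallest first, each dividing the next): x - 3, (x - 3)(x + 5)^2.

Check: the last factor (x - 3)(x + 5)^2 is the minimal polynomial, and the product (x - 3)^2(x + 5)^2 is the characteristic polynomial.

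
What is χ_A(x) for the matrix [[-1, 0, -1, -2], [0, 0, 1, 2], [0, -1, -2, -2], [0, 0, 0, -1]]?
xI - A = [[x + 1, 0, 1, 2], [0, x, -1, -2], [0, 1, x + 2, 2], [0, 0, 0, x + 1]].

Expanding det(xI - A) along the first row:
det(xI - A) = + (x + 1)·det([[x, -1, -2], [1, x + 2, 2], [0, 0, x + 1]]) - (0)·det([[0, -1, -2], [0, x + 2, 2], [0, 0, x + 1]]) + (1)·det([[0, x, -2], [0, 1, 2], [0, 0, x + 1]]) - (2)·det([[0, x, -1], [0, 1, x + 2], [0, 0, 0]]).

Evaluating gives χ_A(x) = x^4 + 4x^3 + 6x^2 + 4x + 1 = (x + 1)^4.

χ_A(x) = (x + 1)^4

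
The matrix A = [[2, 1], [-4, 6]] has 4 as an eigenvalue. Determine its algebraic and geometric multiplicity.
algebraic multiplicity 2, geometric multiplicity 1

The characteristic polynomial is (x - 4)^2, so the factor x - 4 appears with exponent 2: the algebraic multiplicity is 2.

rank(A - 4I) = 1, so the eigenspace has dimension 2 - 1 = 1: the geometric multiplicity is 1.

Since 1 < 2, A is not diagonalizable.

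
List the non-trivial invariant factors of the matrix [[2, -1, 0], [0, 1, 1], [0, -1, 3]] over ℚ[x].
(x - 2)^3

The Jordan structure of A has elementary divisors (x - 2)^3. Arranging the block sizes at each eigenvalue in decreasing order and taking row products gives the invariant factors.

Invariant factors (smallest first, each dividing the next): (x - 2)^3.

Check: the last factor (x - 2)^3 is the minimal polynomial, and the product (x - 2)^3 is the characteristic polynomial.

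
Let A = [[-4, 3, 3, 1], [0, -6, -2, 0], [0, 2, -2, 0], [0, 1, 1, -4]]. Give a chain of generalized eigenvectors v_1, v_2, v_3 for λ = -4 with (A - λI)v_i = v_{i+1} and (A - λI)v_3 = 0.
We seek v_1 ∈ ker((A + 4I)^3) \ ker((A + 4I)^2), then set v_{i+1} = (A + 4I) v_i.

One such chain is v_1 = [[-2, 2, -1, -1]]^T, v_2 = [[2, -2, 2, 1]]^T, v_3 = [[1, 0, 0, 0]]^T. Check: (A + 4I) v_3 = [[0, 0, 0, 0]]^T = 0.

v_1 = [[-2, 2, -1, -1]]^T, v_2 = [[2, -2, 2, 1]]^T, v_3 = [[1, 0, 0, 0]]^T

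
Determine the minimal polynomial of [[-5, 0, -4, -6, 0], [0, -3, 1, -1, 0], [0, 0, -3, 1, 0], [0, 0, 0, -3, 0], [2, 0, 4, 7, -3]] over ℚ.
The characteristic polynomial factors as (x + 3)^4(x + 5). The minimal polynomial is ∏(x - λ)^{k_λ} where k_λ is the size of the largest Jordan block at λ.

For λ = -5: rank(A + 5I) = 4, and the largest Jordan block has size 1 (the smallest k with rank((A + 5I)^k) = rank((A + 5I)^(k+1))).
For λ = -3: rank(A + 3I) = 3, and the largest Jordan block has size 3 (the smallest k with rank((A + 3I)^k) = rank((A + 3I)^(k+1))).

So m_A(x) = (x + 3)^3(x + 5).

m_A(x) = (x + 3)^3(x + 5)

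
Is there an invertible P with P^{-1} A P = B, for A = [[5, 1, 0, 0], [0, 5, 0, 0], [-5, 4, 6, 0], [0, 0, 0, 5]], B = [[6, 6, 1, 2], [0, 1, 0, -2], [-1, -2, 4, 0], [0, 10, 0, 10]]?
Yes.

Two matrices over a field are similar if and only if they have the same invariant factors.

Both A and B have characteristic polynomial (x - 6)(x - 5)^3 and minimal polynomial (x - 6)(x - 5)^2. Computing further, both have invariant factors x - 5, (x - 6)(x - 5)^2. Hence A and B are similar.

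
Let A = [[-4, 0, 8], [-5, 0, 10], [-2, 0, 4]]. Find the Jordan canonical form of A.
The characteristic polynomial is det(xI - A) = x^3, so the eigenvalues are 0 (algebraic multiplicity 3).

For λ = 0: rank(A) = 1, rank(A^2) = 0. The eigenspace has dimension 3 - 1 = 2, so there are 2 Jordan blocks; the rank sequence gives block sizes [2, 1].

Assembling the blocks gives the Jordan form J above.

J = [[0, 1, 0], [0, 0, 0], [0, 0, 0]]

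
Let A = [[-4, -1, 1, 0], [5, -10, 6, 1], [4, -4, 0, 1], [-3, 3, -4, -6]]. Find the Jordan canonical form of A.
The characteristic polynomial is det(xI - A) = (x + 5)^4, so the eigenvalues are -5 (algebraic multiplicity 4).

For λ = -5: rank(A + 5I) = 2, rank((A + 5I)^2) = 1, rank((A + 5I)^3) = 0. The eigenspace has dimension 4 - 2 = 2, so there are 2 Jordan blocks; the rank sequence gives block sizes [3, 1].

Assembling the blocks gives the Jordan form J above.

J = [[-5, 1, 0, 0], [0, -5, 1, 0], [0, 0, -5, 0], [0, 0, 0, -5]]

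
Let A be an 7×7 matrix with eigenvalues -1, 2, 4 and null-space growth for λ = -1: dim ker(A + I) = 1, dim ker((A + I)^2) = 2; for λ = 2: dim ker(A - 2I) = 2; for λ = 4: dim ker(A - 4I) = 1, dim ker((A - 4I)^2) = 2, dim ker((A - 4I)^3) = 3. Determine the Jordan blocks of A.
λ = -1: successive nullity increments [1, 1] count blocks of size ≥ k; block sizes are [2].
λ = 2: successive nullity increments [2] count blocks of size ≥ k; block sizes are [1, 1].
λ = 4: successive nullity increments [1, 1, 1] count blocks of size ≥ k; block sizes are [3].

Jordan blocks: (-1, 2), (2, 1), (2, 1), (4, 3)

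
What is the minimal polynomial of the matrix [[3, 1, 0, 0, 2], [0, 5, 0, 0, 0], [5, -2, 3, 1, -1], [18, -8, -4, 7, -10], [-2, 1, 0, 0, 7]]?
m_A(x) = (x - 5)^2

The characteristic polynomial factors as (x - 5)^5. The minimal polynomial is ∏(x - λ)^{k_λ} where k_λ is the size of the largest Jordan block at λ.

For λ = 5: rank(A - 5I) = 2, and the largest Jordan block has size 2 (the smallest k with rank((A - 5I)^k) = rank((A - 5I)^(k+1))).

So m_A(x) = (x - 5)^2.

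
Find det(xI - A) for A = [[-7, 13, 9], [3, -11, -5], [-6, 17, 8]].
χ_A(x) = (x + 3)^2(x + 4)

xI - A = [[x + 7, -13, -9], [-3, x + 11, 5], [6, -17, x - 8]].

Expanding det(xI - A) along the first row:
det(xI - A) = + (x + 7)·det([[x + 11, 5], [-17, x - 8]]) - (-13)·det([[-3, 5], [6, x - 8]]) + (-9)·det([[-3, x + 11], [6, -17]]).

Evaluating gives χ_A(x) = x^3 + 10x^2 + 33x + 36 = (x + 3)^2(x + 4).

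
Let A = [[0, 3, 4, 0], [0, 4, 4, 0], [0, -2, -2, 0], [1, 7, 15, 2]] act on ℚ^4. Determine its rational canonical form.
R = [[2, 0, 0, 0], [0, 0, 0, 0], [0, 1, 0, 0], [0, 0, 1, 2]]

The invariant factors of A (the non-unit diagonal entries of the Smith normal form of xI - A over ℚ[x]) are x - 2, x^2(x - 2), each dividing the next. The characteristic polynomial is their product, x^2(x - 2)^2.

The rational canonical form is the block-diagonal matrix of companion matrices C(f_i):
R = [[2, 0, 0, 0], [0, 0, 0, 0], [0, 1, 0, 0], [0, 0, 1, 2]].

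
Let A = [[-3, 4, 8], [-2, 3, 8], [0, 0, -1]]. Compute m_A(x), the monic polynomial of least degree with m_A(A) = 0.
The characteristic polynomial factors as (x - 1)(x + 1)^2. The minimal polynomial is ∏(x - λ)^{k_λ} where k_λ is the size of the largest Jordan block at λ.

For λ = -1: rank(A + I) = 1, and the largest Jordan block has size 1 (the smallest k with rank((A + I)^k) = rank((A + I)^(k+1))).
For λ = 1: rank(A - I) = 2, and the largest Jordan block has size 1 (the smallest k with rank((A - I)^k) = rank((A - I)^(k+1))).

So m_A(x) = (x - 1)(x + 1).

m_A(x) = (x - 1)(x + 1)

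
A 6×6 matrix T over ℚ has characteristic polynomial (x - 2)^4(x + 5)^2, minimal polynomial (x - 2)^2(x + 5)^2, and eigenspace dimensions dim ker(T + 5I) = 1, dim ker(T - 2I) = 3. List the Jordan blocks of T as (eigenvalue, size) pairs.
Jordan blocks: (-5, 2), (2, 2), (2, 1), (2, 1)

λ = -5: algebraic multiplicity 2 (exponent in χ_T), largest block size 2 (exponent in m_T), 1 block (geometric multiplicity). This forces block sizes [2].
λ = 2: algebraic multiplicity 4 (exponent in χ_T), largest block size 2 (exponent in m_T), 3 blocks (geometric multiplicity). These force block sizes [2, 1, 1].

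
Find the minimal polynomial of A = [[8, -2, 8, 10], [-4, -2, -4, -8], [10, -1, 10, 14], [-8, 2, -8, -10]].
The characteristic polynomial factors as x^3(x - 6). The minimal polynomial is ∏(x - λ)^{k_λ} where k_λ is the size of the largest Jordan block at λ.

For λ = 0: rank(A) = 2, and the largest Jordan block has size 2 (the smallest k with rank(A^k) = rank(A^(k+1))).
For λ = 6: rank(A - 6I) = 3, and the largest Jordan block has size 1 (the smallest k with rank((A - 6I)^k) = rank((A - 6I)^(k+1))).

So m_A(x) = x^2(x - 6).

m_A(x) = x^2(x - 6)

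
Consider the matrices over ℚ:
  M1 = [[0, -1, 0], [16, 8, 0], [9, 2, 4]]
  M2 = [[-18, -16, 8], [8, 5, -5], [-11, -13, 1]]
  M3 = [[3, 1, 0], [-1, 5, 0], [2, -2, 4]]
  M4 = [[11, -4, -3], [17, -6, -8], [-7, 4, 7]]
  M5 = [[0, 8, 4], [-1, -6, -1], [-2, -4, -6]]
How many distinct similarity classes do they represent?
Characteristic polynomials: χ_{M1} = (x - 4)^3, χ_{M2} = (x + 4)^3, χ_{M3} = (x - 4)^3, χ_{M4} = (x - 4)^3, χ_{M5} = (x + 4)^3.

{M1, M4}: invariant factors (x - 4)^3.

{M2}: invariant factors (x + 4)^3.

{M3}: invariant factors x - 4, (x - 4)^2.

{M5}: invariant factors x + 4, (x + 4)^2.

Matrices are similar if and only if their invariant-factor lists agree; the partition into similarity classes is {M1, M4}, {M2}, {M3}, {M5}.

4 classes: {M1, M4}, {M2}, {M3}, {M5}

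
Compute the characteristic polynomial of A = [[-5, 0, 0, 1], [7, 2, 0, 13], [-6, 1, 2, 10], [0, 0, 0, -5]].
xI - A = [[x + 5, 0, 0, -1], [-7, x - 2, 0, -13], [6, -1, x - 2, -10], [0, 0, 0, x + 5]].

Expanding det(xI - A) along the first row:
det(xI - A) = + (x + 5)·det([[x - 2, 0, -13], [-1, x - 2, -10], [0, 0, x + 5]]) - (0)·det([[-7, 0, -13], [6, x - 2, -10], [0, 0, x + 5]]) + (0)·det([[-7, x - 2, -13], [6, -1, -10], [0, 0, x + 5]]) - (-1)·det([[-7, x - 2, 0], [6, -1, x - 2], [0, 0, 0]]).

Evaluating gives χ_A(x) = x^4 + 6x^3 - 11x^2 - 60x + 100 = (x - 2)^2(x + 5)^2.

χ_A(x) = (x - 2)^2(x + 5)^2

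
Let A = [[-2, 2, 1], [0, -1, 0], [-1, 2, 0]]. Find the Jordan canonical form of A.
J = [[-1, 1, 0], [0, -1, 0], [0, 0, -1]]

The characteristic polynomial is det(xI - A) = (x + 1)^3, so the eigenvalues are -1 (algebraic multiplicity 3).

For λ = -1: rank(A + I) = 1, rank((A + I)^2) = 0. The eigenspace has dimension 3 - 1 = 2, so there are 2 Jordan blocks; the rank sequence gives block sizes [2, 1].

Assembling the blocks gives the Jordan form J above.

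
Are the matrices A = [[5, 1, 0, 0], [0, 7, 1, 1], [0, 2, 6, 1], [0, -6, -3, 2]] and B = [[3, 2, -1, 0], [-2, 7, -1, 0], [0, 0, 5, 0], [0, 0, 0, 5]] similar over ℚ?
Both have characteristic polynomial (x - 5)^4, but the minimal polynomial of A is (x - 5)^3 while the minimal polynomial of B is (x - 5)^2. The minimal polynomial is a similarity invariant, so A and B are not similar.

No.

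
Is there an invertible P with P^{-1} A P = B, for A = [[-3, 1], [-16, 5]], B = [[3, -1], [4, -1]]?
Two matrices over a field are similar if and only if they have the same invariant factors.

Both A and B have characteristic polynomial (x - 1)^2 and minimal polynomial (x - 1)^2. Computing further, both have invariant factors (x - 1)^2. Hence A and B are similar.

Yes.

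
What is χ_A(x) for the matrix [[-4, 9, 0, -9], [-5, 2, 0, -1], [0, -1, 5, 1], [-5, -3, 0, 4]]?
xI - A = [[x + 4, -9, 0, 9], [5, x - 2, 0, 1], [0, 1, x - 5, -1], [5, 3, 0, x - 4]].

Expanding det(xI - A) along the first row:
det(xI - A) = + (x + 4)·det([[x - 2, 0, 1], [1, x - 5, -1], [3, 0, x - 4]]) - (-9)·det([[5, 0, 1], [0, x - 5, -1], [5, 0, x - 4]]) + (0)·det([[5, x - 2, 1], [0, 1, -1], [5, 3, x - 4]]) - (9)·det([[5, x - 2, 0], [0, 1, x - 5], [5, 3, 0]]).

Evaluating gives χ_A(x) = x^4 - 7x^3 - 9x^2 + 115x - 100 = (x - 5)^2(x - 1)(x + 4).

χ_A(x) = (x - 5)^2(x - 1)(x + 4)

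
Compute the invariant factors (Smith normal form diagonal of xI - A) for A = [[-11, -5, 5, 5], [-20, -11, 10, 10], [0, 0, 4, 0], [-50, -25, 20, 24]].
(x - 4)(x + 1), (x - 4)(x + 1)

The Jordan structure of A has elementary divisors (x + 1), (x + 1), (x - 4), (x - 4). Arranging the block sizes at each eigenvalue in decreasing order and taking row products gives the invariant factors.

Invariant factors (smallest first, each dividing the next): (x - 4)(x + 1), (x - 4)(x + 1).

Check: the last factor (x - 4)(x + 1) is the minimal polynomial, and the product (x - 4)^2(x + 1)^2 is the characteristic polynomial.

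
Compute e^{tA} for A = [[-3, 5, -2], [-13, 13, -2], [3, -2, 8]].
e^{tA} = [[(5*t^2 - 9*t + 1)*e^{6*t}, t*(5 - 3*t)*e^{6*t}, 2*t*(t - 1)*e^{6*t}], [t*(10*t - 13)*e^{6*t}, (-6*t^2 + 7*t + 1)*e^{6*t}, 2*t*(2*t - 1)*e^{6*t}], [t*(5*t + 6)*e^{6*t}/2, t*(-3*t - 4)*e^{6*t}/2, (t^2 + 2*t + 1)*e^{6*t}]]

A has Jordan form J = [[6, 1, 0], [0, 6, 1], [0, 0, 6]] with A = PJP^{-1}, so e^{tA} = P e^{tJ} P^{-1}.

For a Jordan block J_k(λ), e^{tJ_k(λ)} = e^{λt} · (I + tN + t^2 N^2/2! + ... + t^{k-1} N^{k-1}/(k-1)!) where N is the nilpotent superdiagonal part.

Assembling the blocks and conjugating back gives the entries of e^{tA} as shown above.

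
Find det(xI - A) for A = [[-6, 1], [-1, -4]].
xI - A = [[x + 6, -1], [1, x + 4]].

Expanding det(xI - A) along the first row:
det(xI - A) = + (x + 6)·det([[x + 4]]) - (-1)·det([[1]]).

Evaluating gives χ_A(x) = x^2 + 10x + 25 = (x + 5)^2.

χ_A(x) = (x + 5)^2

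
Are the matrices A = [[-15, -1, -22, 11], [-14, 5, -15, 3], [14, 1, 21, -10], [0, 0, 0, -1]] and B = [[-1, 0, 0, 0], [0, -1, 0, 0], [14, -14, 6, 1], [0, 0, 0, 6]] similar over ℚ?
Both have characteristic polynomial (x - 6)^2(x + 1)^2, but the minimal polynomial of A is (x - 6)^2(x + 1)^2 while the minimal polynomial of B is (x - 6)^2(x + 1). The minimal polynomial is a similarity invariant, so A and B are not similar.

No.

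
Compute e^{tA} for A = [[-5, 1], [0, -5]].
e^{tA} = [[e^{-5*t}, t*e^{-5*t}], [0, e^{-5*t}]]

A has Jordan form J = [[-5, 1], [0, -5]] with A = PJP^{-1}, so e^{tA} = P e^{tJ} P^{-1}.

For a Jordan block J_k(λ), e^{tJ_k(λ)} = e^{λt} · (I + tN + t^2 N^2/2! + ... + t^{k-1} N^{k-1}/(k-1)!) where N is the nilpotent superdiagonal part.

Assembling the blocks and conjugating back gives the entries of e^{tA} as shown above.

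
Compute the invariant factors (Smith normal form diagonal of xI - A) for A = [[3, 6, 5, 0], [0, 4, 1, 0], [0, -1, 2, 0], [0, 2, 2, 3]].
x - 3, (x - 3)^3

The Jordan structure of A has elementary divisors (x - 3)^3, (x - 3). Arranging the block sizes at each eigenvalue in decreasing order and taking row products gives the invariant factors.

Invariant factors (smallest first, each dividing the next): x - 3, (x - 3)^3.

Check: the last factor (x - 3)^3 is the minimal polynomial, and the product (x - 3)^4 is the characteristic polynomial.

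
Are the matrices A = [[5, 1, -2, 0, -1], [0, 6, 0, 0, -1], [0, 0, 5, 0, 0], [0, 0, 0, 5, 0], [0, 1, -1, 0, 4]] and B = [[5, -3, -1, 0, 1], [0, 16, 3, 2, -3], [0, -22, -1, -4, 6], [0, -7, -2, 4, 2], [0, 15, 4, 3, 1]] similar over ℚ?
Yes.

Two matrices over a field are similar if and only if they have the same invariant factors.

Both A and B have characteristic polynomial (x - 5)^5 and minimal polynomial (x - 5)^3. Computing further, both have invariant factors x - 5, x - 5, (x - 5)^3. Hence A and B are similar.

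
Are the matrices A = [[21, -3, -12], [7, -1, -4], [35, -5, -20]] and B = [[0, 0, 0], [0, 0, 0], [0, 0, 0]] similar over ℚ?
No.

Both have characteristic polynomial x^3, but the minimal polynomial of A is x^2 while the minimal polynomial of B is x. The minimal polynomial is a similarity invariant, so A and B are not similar.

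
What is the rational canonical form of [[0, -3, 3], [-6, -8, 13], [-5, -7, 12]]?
The invariant factors of A (the non-unit diagonal entries of the Smith normal form of xI - A over ℚ[x]) are (x - 5)(x^2 + x - 3), each dividing the next. The characteristic polynomial is their product, (x - 5)(x^2 + x - 3).

The rational canonical form is the block-diagonal matrix of companion matrices C(f_i):
R = [[0, 0, -15], [1, 0, 8], [0, 1, 4]].

Note the characteristic polynomial does not split into linear factors over ℚ, so A has no Jordan form over ℚ; the rational canonical form exists over any field.

R = [[0, 0, -15], [1, 0, 8], [0, 1, 4]]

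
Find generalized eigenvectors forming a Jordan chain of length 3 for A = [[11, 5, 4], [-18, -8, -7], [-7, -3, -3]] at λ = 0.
v_1 = [[-1, 1, 1]]^T, v_2 = [[-2, 3, 1]]^T, v_3 = [[-3, 5, 2]]^T

We seek v_1 ∈ ker(A^3) \ ker(A^2), then set v_{i+1} = A v_i.

One such chain is v_1 = [[-1, 1, 1]]^T, v_2 = [[-2, 3, 1]]^T, v_3 = [[-3, 5, 2]]^T. Check: A v_3 = [[0, 0, 0]]^T = 0.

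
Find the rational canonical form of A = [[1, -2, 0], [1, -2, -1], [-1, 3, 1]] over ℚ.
The invariant factors of A (the non-unit diagonal entries of the Smith normal form of xI - A over ℚ[x]) are x^3 + 2x - 1, each dividing the next. The characteristic polynomial is their product, x^3 + 2x - 1.

The rational canonical form is the block-diagonal matrix of companion matrices C(f_i):
R = [[0, 0, 1], [1, 0, -2], [0, 1, 0]].

Note the characteristic polynomial does not split into linear factors over ℚ, so A has no Jordan form over ℚ; the rational canonical form exists over any field.

R = [[0, 0, 1], [1, 0, -2], [0, 1, 0]]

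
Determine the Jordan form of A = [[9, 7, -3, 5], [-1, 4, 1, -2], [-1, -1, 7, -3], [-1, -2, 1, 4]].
The characteristic polynomial is det(xI - A) = (x - 6)^4, so the eigenvalues are 6 (algebraic multiplicity 4).

For λ = 6: rank(A - 6I) = 2, rank((A - 6I)^2) = 0. The eigenspace has dimension 4 - 2 = 2, so there are 2 Jordan blocks; the rank sequence gives block sizes [2, 2].

Assembling the blocks gives the Jordan form J above.

J = [[6, 1, 0, 0], [0, 6, 0, 0], [0, 0, 6, 1], [0, 0, 0, 6]]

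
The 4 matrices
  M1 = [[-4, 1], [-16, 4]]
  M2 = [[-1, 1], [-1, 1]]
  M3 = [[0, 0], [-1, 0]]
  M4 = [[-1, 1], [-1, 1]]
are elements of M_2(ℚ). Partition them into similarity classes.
Characteristic polynomials: χ_{M1} = x^2, χ_{M2} = x^2, χ_{M3} = x^2, χ_{M4} = x^2.

{M1, M2, M3, M4}: invariant factors x^2.

Matrices are similar if and only if their invariant-factor lists agree; the partition into similarity classes is {M1, M2, M3, M4}.

1 class: {M1, M2, M3, M4}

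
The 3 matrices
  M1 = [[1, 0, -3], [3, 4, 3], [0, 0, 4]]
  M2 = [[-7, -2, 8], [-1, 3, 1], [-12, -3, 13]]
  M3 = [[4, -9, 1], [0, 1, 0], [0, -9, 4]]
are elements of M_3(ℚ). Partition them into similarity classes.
2 classes: {M1}, {M2, M3}

Characteristic polynomials: χ_{M1} = (x - 4)^2(x - 1), χ_{M2} = (x - 4)^2(x - 1), χ_{M3} = (x - 4)^2(x - 1).

{M1}: invariant factors x - 4, (x - 4)(x - 1).

{M2, M3}: invariant factors (x - 4)^2(x - 1).

Matrices are similar if and only if their invariant-factor lists agree; the partition into similarity classes is {M1}, {M2, M3}.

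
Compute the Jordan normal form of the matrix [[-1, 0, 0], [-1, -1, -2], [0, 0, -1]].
The characteristic polynomial is det(xI - A) = (x + 1)^3, so the eigenvalues are -1 (algebraic multiplicity 3).

For λ = -1: rank(A + I) = 1, rank((A + I)^2) = 0. The eigenspace has dimension 3 - 1 = 2, so there are 2 Jordan blocks; the rank sequence gives block sizes [2, 1].

Assembling the blocks gives the Jordan form J above.

J = [[-1, 1, 0], [0, -1, 0], [0, 0, -1]]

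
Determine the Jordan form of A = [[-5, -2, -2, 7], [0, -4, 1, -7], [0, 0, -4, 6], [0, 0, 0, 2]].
J = [[-5, 0, 0, 0], [0, -4, 1, 0], [0, 0, -4, 0], [0, 0, 0, 2]]

The characteristic polynomial is det(xI - A) = (x - 2)(x + 4)^2(x + 5), so the eigenvalues are -5 (algebraic multiplicity 1), -4 (algebraic multiplicity 2), 2 (algebraic multiplicity 1).

For λ = -5: algebraic multiplicity 1 gives one 1×1 block.

For λ = -4: rank(A + 4I) = 3, rank((A + 4I)^2) = 2. The eigenspace has dimension 4 - 3 = 1, so there is 1 Jordan block; the rank sequence gives block sizes [2].

For λ = 2: algebraic multiplicity 1 gives one 1×1 block.

Assembling the blocks gives the Jordan form J above.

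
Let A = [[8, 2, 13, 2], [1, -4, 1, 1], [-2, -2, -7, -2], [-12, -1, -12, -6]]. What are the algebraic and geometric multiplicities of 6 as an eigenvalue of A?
The characteristic polynomial is (x - 6)(x + 5)^3, so the factor x - 6 appears with exponent 1: the algebraic multiplicity is 1.

rank(A - 6I) = 3, so the eigenspace has dimension 4 - 3 = 1: the geometric multiplicity is 1.

algebraic multiplicity 1, geometric multiplicity 1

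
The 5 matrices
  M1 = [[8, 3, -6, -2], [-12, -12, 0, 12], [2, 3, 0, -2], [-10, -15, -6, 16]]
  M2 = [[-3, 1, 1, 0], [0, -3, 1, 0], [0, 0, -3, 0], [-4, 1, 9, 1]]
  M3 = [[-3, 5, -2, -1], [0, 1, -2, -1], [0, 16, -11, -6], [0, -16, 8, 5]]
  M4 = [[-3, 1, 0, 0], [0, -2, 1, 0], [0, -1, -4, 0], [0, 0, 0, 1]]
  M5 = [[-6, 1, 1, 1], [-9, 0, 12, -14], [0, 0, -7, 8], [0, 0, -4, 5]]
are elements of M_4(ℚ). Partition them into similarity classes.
2 classes: {M1}, {M2, M3, M4, M5}

Characteristic polynomials: χ_{M1} = x^2(x - 6)^2, χ_{M2} = (x - 1)(x + 3)^3, χ_{M3} = (x - 1)(x + 3)^3, χ_{M4} = (x - 1)(x + 3)^3, χ_{M5} = (x - 1)(x + 3)^3.

{M1}: invariant factors x - 6, x^2(x - 6).

{M2, M3, M4, M5}: invariant factors (x - 1)(x + 3)^3.

Matrices are similar if and only if their invariant-factor lists agree; the partition into similarity classes is {M1}, {M2, M3, M4, M5}.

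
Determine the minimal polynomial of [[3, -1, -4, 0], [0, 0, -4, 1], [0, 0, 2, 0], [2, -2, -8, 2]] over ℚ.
m_A(x) = (x - 2)^2(x - 1)

The characteristic polynomial factors as (x - 2)^3(x - 1). The minimal polynomial is ∏(x - λ)^{k_λ} where k_λ is the size of the largest Jordan block at λ.

For λ = 1: rank(A - I) = 3, and the largest Jordan block has size 1 (the smallest k with rank((A - I)^k) = rank((A - I)^(k+1))).
For λ = 2: rank(A - 2I) = 2, and the largest Jordan block has size 2 (the smallest k with rank((A - 2I)^k) = rank((A - 2I)^(k+1))).

So m_A(x) = (x - 2)^2(x - 1).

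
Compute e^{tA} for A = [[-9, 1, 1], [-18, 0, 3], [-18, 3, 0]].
A has Jordan form J = [[-3, 1, 0], [0, -3, 0], [0, 0, -3]] with A = PJP^{-1}, so e^{tA} = P e^{tJ} P^{-1}.

For a Jordan block J_k(λ), e^{tJ_k(λ)} = e^{λt} · (I + tN + t^2 N^2/2! + ... + t^{k-1} N^{k-1}/(k-1)!) where N is the nilpotent superdiagonal part.

Assembling the blocks and conjugating back gives the entries of e^{tA} as shown above.

e^{tA} = [[(1 - 6*t)*e^{-3*t}, t*e^{-3*t}, t*e^{-3*t}], [-18*t*e^{-3*t}, (3*t + 1)*e^{-3*t}, 3*t*e^{-3*t}], [-18*t*e^{-3*t}, 3*t*e^{-3*t}, (3*t + 1)*e^{-3*t}]]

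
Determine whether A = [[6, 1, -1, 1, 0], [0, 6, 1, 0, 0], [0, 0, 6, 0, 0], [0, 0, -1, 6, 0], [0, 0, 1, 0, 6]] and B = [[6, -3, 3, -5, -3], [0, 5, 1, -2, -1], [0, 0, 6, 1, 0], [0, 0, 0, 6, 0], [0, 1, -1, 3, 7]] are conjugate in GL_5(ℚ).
Two matrices over a field are similar if and only if they have the same invariant factors.

Both A and B have characteristic polynomial (x - 6)^5 and minimal polynomial (x - 6)^2. Computing further, both have invariant factors x - 6, (x - 6)^2, (x - 6)^2. Hence A and B are similar.

Yes.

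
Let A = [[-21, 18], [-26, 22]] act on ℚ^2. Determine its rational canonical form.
R = [[0, -6], [1, 1]]

The invariant factors of A (the non-unit diagonal entries of the Smith normal form of xI - A over ℚ[x]) are x^2 - x + 6, each dividing the next. The characteristic polynomial is their product, x^2 - x + 6.

The rational canonical form is the block-diagonal matrix of companion matrices C(f_i):
R = [[0, -6], [1, 1]].

Note the characteristic polynomial does not split into linear factors over ℚ, so A has no Jordan form over ℚ; the rational canonical form exists over any field.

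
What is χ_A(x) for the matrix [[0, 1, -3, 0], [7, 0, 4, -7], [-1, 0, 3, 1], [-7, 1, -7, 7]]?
χ_A(x) = x^2(x - 5)^2

xI - A = [[x, -1, 3, 0], [-7, x, -4, 7], [1, 0, x - 3, -1], [7, -1, 7, x - 7]].

Expanding det(xI - A) along the first row:
det(xI - A) = + (x)·det([[x, -4, 7], [0, x - 3, -1], [-1, 7, x - 7]]) - (-1)·det([[-7, -4, 7], [1, x - 3, -1], [7, 7, x - 7]]) + (3)·det([[-7, x, 7], [1, 0, -1], [7, -1, x - 7]]) - (0)·det([[-7, x, -4], [1, 0, x - 3], [7, -1, 7]]).

Evaluating gives χ_A(x) = x^4 - 10x^3 + 25x^2 = x^2(x - 5)^2.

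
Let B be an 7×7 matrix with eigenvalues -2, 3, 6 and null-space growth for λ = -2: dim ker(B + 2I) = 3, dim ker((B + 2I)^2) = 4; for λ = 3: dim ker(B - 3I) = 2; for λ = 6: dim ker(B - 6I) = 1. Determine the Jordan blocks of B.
Jordan blocks: (-2, 2), (-2, 1), (-2, 1), (3, 1), (3, 1), (6, 1)

λ = -2: successive nullity increments [3, 1] count blocks of size ≥ k; block sizes are [2, 1, 1].
λ = 3: successive nullity increments [2] count blocks of size ≥ k; block sizes are [1, 1].
λ = 6: successive nullity increments [1] count blocks of size ≥ k; block sizes are [1].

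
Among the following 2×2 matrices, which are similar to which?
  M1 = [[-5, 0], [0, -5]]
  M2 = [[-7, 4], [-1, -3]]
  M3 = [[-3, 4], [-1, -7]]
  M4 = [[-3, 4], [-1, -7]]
Characteristic polynomials: χ_{M1} = (x + 5)^2, χ_{M2} = (x + 5)^2, χ_{M3} = (x + 5)^2, χ_{M4} = (x + 5)^2.

{M1}: invariant factors x + 5, x + 5.

{M2, M3, M4}: invariant factors (x + 5)^2.

Matrices are similar if and only if their invariant-factor lists agree; the partition into similarity classes is {M1}, {M2, M3, M4}.

2 classes: {M1}, {M2, M3, M4}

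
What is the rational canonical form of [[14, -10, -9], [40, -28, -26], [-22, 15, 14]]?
The invariant factors of A (the non-unit diagonal entries of the Smith normal form of xI - A over ℚ[x]) are x^3 + 4x + 4, each dividing the next. The characteristic polynomial is their product, x^3 + 4x + 4.

The rational canonical form is the block-diagonal matrix of companion matrices C(f_i):
R = [[0, 0, -4], [1, 0, -4], [0, 1, 0]].

Note the characteristic polynomial does not split into linear factors over ℚ, so A has no Jordan form over ℚ; the rational canonical form exists over any field.

R = [[0, 0, -4], [1, 0, -4], [0, 1, 0]]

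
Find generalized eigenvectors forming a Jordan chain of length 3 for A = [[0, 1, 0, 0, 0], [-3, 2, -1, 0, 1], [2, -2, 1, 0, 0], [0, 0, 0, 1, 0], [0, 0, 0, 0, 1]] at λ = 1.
v_1 = [[1, 1, -2, 0, 1]]^T, v_2 = [[0, 1, 0, 0, 0]]^T, v_3 = [[1, 1, -2, 0, 0]]^T

We seek v_1 ∈ ker((A - I)^3) \ ker((A - I)^2), then set v_{i+1} = (A - I) v_i.

One such chain is v_1 = [[1, 1, -2, 0, 1]]^T, v_2 = [[0, 1, 0, 0, 0]]^T, v_3 = [[1, 1, -2, 0, 0]]^T. Check: (A - I) v_3 = [[0, 0, 0, 0, 0]]^T = 0.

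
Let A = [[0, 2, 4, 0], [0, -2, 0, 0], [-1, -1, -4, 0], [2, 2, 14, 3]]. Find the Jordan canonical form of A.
The characteristic polynomial is det(xI - A) = (x - 3)(x + 2)^3, so the eigenvalues are -2 (algebraic multiplicity 3), 3 (algebraic multiplicity 1).

For λ = -2: rank(A + 2I) = 2, rank((A + 2I)^2) = 1. The eigenspace has dimension 4 - 2 = 2, so there are 2 Jordan blocks; the rank sequence gives block sizes [2, 1].

For λ = 3: algebraic multiplicity 1 gives one 1×1 block.

Assembling the blocks gives the Jordan form J above.

J = [[-2, 1, 0, 0], [0, -2, 0, 0], [0, 0, -2, 0], [0, 0, 0, 3]]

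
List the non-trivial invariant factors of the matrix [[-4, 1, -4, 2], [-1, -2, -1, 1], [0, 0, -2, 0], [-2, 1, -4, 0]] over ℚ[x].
The Jordan structure of A has elementary divisors (x + 2)^3, (x + 2). Arranging the block sizes at each eigenvalue in decreasing order and taking row products gives the invariant factors.

Invariant factors (smallest first, each dividing the next): x + 2, (x + 2)^3.

Check: the last factor (x + 2)^3 is the minimal polynomial, and the product (x + 2)^4 is the characteristic polynomial.

x + 2, (x + 2)^3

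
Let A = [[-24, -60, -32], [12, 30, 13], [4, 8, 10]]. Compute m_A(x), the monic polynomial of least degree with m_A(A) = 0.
m_A(x) = (x - 6)^2(x - 4)

The characteristic polynomial factors as (x - 6)^2(x - 4). The minimal polynomial is ∏(x - λ)^{k_λ} where k_λ is the size of the largest Jordan block at λ.

For λ = 4: rank(A - 4I) = 2, and the largest Jordan block has size 1 (the smallest k with rank((A - 4I)^k) = rank((A - 4I)^(k+1))).
For λ = 6: rank(A - 6I) = 2, and the largest Jordan block has size 2 (the smallest k with rank((A - 6I)^k) = rank((A - 6I)^(k+1))).

So m_A(x) = (x - 6)^2(x - 4).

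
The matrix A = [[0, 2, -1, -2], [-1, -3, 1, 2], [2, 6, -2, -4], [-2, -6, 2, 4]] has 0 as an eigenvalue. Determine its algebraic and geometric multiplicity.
algebraic multiplicity 3, geometric multiplicity 2

The characteristic polynomial is x^3(x + 1), so the factor x appears with exponent 3: the algebraic multiplicity is 3.

rank(A) = 2, so the eigenspace has dimension 4 - 2 = 2: the geometric multiplicity is 2.

Since 2 < 3, A is not diagonalizable.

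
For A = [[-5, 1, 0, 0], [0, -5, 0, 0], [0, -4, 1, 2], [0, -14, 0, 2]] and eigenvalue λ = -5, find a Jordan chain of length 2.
We seek v_1 ∈ ker((A + 5I)^2) \ ker(A + 5I), then set v_{i+1} = (A + 5I) v_i.

One such chain is v_1 = [[0, 1, 0, 2]]^T, v_2 = [[1, 0, 0, 0]]^T. Check: (A + 5I) v_2 = [[0, 0, 0, 0]]^T = 0.

v_1 = [[0, 1, 0, 2]]^T, v_2 = [[1, 0, 0, 0]]^T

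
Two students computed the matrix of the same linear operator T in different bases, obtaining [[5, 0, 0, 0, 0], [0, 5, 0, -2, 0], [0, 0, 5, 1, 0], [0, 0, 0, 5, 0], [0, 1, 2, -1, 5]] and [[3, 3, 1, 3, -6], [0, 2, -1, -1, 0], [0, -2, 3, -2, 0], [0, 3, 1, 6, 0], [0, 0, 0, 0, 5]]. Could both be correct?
No.

trace(A) = 25 but trace(B) = 19. The trace is a similarity invariant, so A and B are not similar.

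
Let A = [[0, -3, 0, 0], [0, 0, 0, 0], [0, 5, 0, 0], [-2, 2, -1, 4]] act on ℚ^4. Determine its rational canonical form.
R = [[0, 0, 0, 0], [0, 0, 0, 0], [0, 1, 0, 0], [0, 0, 1, 4]]

The invariant factors of A (the non-unit diagonal entries of the Smith normal form of xI - A over ℚ[x]) are x, x^2(x - 4), each dividing the next. The characteristic polynomial is their product, x^3(x - 4).

The rational canonical form is the block-diagonal matrix of companion matrices C(f_i):
R = [[0, 0, 0, 0], [0, 0, 0, 0], [0, 1, 0, 0], [0, 0, 1, 4]].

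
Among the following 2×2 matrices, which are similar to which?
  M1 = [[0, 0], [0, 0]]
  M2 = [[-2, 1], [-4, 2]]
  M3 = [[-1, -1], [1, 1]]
2 classes: {M1}, {M2, M3}

Characteristic polynomials: χ_{M1} = x^2, χ_{M2} = x^2, χ_{M3} = x^2.

{M1}: invariant factors x, x.

{M2, M3}: invariant factors x^2.

Matrices are similar if and only if their invariant-factor lists agree; the partition into similarity classes is {M1}, {M2, M3}.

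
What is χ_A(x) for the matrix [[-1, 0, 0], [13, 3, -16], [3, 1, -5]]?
χ_A(x) = (x + 1)^3

xI - A = [[x + 1, 0, 0], [-13, x - 3, 16], [-3, -1, x + 5]].

Expanding det(xI - A) along the first row:
det(xI - A) = + (x + 1)·det([[x - 3, 16], [-1, x + 5]]) - (0)·det([[-13, 16], [-3, x + 5]]) + (0)·det([[-13, x - 3], [-3, -1]]).

Evaluating gives χ_A(x) = x^3 + 3x^2 + 3x + 1 = (x + 1)^3.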